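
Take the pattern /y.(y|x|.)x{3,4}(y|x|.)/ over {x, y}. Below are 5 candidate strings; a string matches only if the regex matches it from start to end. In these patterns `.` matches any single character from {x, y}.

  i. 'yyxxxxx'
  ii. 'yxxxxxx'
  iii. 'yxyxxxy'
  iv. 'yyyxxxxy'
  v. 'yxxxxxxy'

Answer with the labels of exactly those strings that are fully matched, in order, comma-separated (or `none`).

i → match
ii → match
iii → match
iv → match
v → match

i, ii, iii, iv, v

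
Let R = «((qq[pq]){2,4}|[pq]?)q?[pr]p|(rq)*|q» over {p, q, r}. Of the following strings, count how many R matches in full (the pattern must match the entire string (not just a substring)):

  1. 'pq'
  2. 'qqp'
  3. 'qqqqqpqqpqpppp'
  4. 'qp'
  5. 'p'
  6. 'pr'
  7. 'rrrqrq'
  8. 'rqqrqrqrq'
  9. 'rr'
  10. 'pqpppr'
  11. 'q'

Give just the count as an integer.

1 → no match
2 → no match
3 → no match
4 → no match
5 → no match
6 → no match
7 → no match
8 → no match
9 → no match
10 → no match
11 → match
Total matched: 1

1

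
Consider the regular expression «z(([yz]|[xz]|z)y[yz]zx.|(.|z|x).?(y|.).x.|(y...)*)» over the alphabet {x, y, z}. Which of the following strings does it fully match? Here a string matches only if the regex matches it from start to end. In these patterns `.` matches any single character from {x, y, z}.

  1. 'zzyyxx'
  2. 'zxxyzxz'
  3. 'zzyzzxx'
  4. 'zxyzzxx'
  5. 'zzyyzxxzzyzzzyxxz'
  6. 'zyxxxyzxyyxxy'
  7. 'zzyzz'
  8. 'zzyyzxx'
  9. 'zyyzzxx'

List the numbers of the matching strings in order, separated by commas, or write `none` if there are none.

1, 2, 3, 4, 6, 8, 9

1 → match
2 → match
3 → match
4 → match
5 → no match
6 → match
7 → no match
8 → match
9 → match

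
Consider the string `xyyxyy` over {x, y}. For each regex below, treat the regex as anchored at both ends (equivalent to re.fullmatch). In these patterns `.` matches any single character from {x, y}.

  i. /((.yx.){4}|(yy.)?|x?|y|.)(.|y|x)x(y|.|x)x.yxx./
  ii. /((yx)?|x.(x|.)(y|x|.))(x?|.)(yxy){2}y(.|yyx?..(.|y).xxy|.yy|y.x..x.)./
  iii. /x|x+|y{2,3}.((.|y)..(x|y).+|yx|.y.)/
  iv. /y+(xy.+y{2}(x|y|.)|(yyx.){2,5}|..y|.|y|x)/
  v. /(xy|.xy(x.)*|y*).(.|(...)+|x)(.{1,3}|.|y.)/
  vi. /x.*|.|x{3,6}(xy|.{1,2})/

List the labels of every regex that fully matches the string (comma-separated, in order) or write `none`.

i → no match
ii → no match
iii → no match
iv → no match — must start with `y`
v → match
vi → match

v, vi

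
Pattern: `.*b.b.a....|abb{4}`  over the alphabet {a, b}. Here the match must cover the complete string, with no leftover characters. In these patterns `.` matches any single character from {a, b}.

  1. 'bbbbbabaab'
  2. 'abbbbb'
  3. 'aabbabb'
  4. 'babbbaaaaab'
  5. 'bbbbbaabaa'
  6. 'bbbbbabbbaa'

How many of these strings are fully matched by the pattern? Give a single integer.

4

1 → match
2 → match
3 → no match
4 → match
5 → match
6 → no match
Total matched: 4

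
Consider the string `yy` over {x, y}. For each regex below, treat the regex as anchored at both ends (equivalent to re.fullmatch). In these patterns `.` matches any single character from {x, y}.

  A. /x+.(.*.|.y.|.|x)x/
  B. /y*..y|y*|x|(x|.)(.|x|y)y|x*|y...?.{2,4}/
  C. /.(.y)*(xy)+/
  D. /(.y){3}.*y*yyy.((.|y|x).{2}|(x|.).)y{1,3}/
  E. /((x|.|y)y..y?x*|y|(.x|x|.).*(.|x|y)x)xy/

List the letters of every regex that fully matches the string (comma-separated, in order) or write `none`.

A → no match — must start with `x`
B → match
C → no match — must end with `xy`
D → no match
E → no match — must end with `xy`

B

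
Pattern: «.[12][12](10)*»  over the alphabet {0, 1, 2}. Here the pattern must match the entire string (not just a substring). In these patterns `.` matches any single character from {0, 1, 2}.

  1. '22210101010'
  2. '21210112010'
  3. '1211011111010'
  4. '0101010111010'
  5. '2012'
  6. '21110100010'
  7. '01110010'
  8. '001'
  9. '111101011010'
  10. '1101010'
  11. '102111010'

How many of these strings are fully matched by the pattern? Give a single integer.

1

1 → match
2 → no match
3 → no match
4 → no match
5 → no match
6 → no match
7 → no match
8 → no match
9 → no match
10 → no match
11 → no match
Total matched: 1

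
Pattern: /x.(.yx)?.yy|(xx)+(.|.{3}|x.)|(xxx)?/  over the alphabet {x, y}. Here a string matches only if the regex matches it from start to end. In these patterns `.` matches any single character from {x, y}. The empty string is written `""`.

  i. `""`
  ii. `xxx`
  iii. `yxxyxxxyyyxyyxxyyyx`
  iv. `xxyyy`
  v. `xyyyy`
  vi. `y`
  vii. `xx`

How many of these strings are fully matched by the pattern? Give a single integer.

i. `""` → match
ii. `xxx` → match
iii → no match
iv. `xxyyy` → match
v. `xyyyy` → match
vi. `y` → no match
vii. `xx` → no match
Total matched: 4

4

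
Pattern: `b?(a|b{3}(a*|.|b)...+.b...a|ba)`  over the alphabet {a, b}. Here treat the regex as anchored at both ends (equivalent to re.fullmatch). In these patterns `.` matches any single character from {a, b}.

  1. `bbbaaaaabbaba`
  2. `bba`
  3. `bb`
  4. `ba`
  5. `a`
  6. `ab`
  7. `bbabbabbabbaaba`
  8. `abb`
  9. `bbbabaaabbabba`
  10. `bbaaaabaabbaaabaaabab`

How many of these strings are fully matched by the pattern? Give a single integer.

1 → match
2 → match
3 → no match
4 → match
5 → match
6 → no match
7 → no match
8 → no match
9 → match
10 → no match
Total matched: 5

5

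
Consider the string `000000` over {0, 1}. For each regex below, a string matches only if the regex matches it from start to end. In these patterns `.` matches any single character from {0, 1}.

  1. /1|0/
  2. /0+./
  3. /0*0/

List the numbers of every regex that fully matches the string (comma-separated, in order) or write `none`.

2, 3

1 → no match
2 → match
3 → match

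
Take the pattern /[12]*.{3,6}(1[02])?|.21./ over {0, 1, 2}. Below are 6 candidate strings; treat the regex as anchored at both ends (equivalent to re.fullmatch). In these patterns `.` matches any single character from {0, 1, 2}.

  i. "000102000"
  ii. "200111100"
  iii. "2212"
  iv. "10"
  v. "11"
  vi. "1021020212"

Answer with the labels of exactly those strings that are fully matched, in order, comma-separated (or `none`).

i → no match
ii → no match
iii → match
iv → no match
v → no match
vi → no match

iii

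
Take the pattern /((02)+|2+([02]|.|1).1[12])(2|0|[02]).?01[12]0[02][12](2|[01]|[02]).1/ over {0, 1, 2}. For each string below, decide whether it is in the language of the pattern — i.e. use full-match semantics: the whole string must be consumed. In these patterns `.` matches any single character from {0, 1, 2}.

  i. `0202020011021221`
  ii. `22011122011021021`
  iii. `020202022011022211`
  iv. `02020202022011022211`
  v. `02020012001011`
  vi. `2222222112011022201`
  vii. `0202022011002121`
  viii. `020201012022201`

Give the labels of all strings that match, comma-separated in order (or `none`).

i, ii, iii, iv, v, vi, vii, viii

i → match
ii → match
iii → match
iv → match
v → match
vi → match
vii → match
viii → match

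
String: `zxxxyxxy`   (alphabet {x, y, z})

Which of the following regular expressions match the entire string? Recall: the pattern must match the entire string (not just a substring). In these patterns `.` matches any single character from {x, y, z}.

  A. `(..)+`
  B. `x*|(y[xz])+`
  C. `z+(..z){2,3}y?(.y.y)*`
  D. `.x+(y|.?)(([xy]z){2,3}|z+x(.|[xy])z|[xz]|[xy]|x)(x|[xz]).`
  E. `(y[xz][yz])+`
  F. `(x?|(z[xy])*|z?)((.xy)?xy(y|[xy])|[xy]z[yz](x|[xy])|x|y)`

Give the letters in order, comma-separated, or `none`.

A → match
B → no match
C → no match
D → match
E → no match — must start with `y`
F → no match

A, D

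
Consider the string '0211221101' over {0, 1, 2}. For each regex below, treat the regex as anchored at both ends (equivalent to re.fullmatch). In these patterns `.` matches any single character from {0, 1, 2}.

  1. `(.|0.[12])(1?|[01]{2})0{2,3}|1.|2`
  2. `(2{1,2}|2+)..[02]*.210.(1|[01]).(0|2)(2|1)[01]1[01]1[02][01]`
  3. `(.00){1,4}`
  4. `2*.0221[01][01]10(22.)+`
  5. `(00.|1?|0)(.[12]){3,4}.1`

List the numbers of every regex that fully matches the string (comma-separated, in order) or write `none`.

5

1 → no match
2 → no match — must start with '2'
3 → no match — must end with '00'
4 → no match
5 → match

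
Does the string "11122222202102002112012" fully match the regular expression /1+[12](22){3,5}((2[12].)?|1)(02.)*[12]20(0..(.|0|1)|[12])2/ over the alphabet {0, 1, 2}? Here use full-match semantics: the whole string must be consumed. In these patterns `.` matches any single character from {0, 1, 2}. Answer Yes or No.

Yes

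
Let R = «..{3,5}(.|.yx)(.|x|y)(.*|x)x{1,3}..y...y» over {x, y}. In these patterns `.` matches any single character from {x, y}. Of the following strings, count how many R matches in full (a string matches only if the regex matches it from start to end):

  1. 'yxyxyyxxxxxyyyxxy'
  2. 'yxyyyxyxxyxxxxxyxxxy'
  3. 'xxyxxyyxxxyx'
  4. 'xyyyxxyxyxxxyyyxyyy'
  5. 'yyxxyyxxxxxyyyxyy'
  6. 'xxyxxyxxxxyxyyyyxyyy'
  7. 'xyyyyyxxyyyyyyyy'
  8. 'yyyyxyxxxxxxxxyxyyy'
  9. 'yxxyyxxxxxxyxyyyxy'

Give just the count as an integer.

1 → match
2 → match
3 → no match — must end with 'y'
4 → match
5 → match
6 → no match
7 → no match
8 → match
9 → match
Total matched: 6

6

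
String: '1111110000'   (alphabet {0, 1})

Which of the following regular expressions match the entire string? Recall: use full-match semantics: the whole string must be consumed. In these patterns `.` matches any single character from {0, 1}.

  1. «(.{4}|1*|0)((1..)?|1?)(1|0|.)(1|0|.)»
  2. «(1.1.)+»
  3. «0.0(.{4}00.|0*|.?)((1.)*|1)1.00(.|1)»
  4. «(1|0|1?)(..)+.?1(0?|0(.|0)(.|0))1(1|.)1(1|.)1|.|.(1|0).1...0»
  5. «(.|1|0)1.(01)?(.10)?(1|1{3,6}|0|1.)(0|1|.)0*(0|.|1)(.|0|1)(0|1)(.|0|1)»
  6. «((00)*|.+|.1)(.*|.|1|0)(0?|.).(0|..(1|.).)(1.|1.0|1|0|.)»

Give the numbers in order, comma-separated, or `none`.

1 → match
2 → no match
3 → no match — must start with '0'
4 → no match
5 → match
6 → match

1, 5, 6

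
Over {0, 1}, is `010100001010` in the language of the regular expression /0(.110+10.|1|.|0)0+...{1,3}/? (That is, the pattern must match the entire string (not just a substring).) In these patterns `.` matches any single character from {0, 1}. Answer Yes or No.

No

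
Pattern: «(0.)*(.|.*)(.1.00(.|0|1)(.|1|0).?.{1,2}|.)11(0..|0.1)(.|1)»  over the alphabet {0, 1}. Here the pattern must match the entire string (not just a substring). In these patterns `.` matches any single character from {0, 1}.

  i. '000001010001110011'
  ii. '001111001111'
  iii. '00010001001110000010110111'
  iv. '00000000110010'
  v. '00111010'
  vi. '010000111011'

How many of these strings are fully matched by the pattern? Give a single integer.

i → match
ii → no match
iii → match
iv → match
v → no match
vi → no match
Total matched: 3

3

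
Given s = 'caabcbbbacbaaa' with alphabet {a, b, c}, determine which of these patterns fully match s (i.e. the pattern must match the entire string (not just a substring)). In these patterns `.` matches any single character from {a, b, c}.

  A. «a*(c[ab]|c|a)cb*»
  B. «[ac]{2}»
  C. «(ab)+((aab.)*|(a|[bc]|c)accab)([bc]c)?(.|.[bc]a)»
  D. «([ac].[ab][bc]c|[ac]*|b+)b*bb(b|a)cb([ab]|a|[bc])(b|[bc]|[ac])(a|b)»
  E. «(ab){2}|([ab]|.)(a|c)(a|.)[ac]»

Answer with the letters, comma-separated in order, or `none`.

A → no match
B → no match
C → no match — must start with 'ab'
D → match
E → no match

D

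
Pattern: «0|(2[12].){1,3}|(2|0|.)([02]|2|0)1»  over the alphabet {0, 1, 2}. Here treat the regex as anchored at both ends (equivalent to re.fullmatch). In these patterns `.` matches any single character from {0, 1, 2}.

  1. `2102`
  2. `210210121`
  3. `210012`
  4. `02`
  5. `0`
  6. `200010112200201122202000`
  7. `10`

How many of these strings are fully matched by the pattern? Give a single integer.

1 → no match
2 → no match
3 → no match
4 → no match
5 → match
6 → no match
7 → no match
Total matched: 1

1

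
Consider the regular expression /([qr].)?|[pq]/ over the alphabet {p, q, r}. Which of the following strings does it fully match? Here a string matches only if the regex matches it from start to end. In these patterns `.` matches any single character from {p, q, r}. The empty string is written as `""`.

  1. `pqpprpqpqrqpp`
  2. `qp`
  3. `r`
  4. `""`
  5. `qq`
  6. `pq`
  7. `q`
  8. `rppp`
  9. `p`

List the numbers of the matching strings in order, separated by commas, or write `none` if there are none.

1 → no match
2 → match
3 → no match
4 → match
5 → match
6 → no match
7 → match
8 → no match
9 → match

2, 4, 5, 7, 9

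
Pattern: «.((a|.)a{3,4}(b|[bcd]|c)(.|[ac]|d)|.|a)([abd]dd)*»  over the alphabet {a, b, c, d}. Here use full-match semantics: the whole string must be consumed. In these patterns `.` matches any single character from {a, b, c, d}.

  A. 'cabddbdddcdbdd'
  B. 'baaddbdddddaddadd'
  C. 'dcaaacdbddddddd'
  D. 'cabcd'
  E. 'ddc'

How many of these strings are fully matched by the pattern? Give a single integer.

A → no match
B → match
C → no match
D → no match
E → no match
Total matched: 1

1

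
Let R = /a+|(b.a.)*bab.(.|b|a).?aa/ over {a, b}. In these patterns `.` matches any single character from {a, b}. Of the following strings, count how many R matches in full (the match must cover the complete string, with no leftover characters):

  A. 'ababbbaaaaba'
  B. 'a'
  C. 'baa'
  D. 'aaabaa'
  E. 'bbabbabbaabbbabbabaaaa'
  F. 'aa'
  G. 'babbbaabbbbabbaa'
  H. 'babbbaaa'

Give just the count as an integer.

3

A → no match
B → match
C → no match
D → no match
E → no match
F → match
G → no match
H → match
Total matched: 3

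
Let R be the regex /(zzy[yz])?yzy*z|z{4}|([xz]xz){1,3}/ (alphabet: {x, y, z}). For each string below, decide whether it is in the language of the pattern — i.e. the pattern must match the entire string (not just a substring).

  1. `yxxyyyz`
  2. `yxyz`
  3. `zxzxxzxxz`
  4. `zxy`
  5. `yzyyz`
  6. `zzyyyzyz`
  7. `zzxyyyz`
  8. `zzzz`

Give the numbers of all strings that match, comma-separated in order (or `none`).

1 → no match
2 → no match
3 → match
4 → no match
5 → match
6 → match
7 → no match
8 → match

3, 5, 6, 8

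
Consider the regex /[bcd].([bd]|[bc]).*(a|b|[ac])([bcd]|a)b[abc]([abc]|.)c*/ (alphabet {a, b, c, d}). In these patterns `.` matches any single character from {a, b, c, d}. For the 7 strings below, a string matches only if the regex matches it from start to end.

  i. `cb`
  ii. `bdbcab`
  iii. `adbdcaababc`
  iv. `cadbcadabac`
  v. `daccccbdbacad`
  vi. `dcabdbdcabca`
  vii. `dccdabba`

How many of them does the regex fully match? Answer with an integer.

0

i → no match
ii → no match
iii → no match
iv → no match
v → no match
vi → no match
vii → no match
Total matched: 0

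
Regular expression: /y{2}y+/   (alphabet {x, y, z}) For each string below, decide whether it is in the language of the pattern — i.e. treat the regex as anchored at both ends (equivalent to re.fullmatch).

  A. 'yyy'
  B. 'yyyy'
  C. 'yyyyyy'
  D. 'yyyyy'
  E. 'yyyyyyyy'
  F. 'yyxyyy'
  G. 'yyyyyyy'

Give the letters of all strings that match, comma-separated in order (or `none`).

A, B, C, D, E, G

A → match
B → match
C → match
D → match
E → match
F → no match
G → match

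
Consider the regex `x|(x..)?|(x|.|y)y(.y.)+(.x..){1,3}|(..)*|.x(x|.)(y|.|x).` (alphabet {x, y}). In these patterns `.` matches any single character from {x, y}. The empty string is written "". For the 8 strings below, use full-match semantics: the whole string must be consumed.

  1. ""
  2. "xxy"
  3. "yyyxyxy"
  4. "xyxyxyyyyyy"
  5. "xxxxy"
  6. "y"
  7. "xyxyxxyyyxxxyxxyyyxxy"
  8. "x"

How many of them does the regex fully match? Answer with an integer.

1 → match
2 → match
3 → no match
4 → no match
5 → match
6 → no match
7 → no match
8 → match
Total matched: 4

4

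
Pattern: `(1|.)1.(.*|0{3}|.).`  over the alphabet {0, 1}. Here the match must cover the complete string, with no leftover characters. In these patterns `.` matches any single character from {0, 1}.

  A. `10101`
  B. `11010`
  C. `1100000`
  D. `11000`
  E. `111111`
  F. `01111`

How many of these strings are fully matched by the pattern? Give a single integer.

A → no match
B → match
C → match
D → match
E → match
F → match
Total matched: 5

5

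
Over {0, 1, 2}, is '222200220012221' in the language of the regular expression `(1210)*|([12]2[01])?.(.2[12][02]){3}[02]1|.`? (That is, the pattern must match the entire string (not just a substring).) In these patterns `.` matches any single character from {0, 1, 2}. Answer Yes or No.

No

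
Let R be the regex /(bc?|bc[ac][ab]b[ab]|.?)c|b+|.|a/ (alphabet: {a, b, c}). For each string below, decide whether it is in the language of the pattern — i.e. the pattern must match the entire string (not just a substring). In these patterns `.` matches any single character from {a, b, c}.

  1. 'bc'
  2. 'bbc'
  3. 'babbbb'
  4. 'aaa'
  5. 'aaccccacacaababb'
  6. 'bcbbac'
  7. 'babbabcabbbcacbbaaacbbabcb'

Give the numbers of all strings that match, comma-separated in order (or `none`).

1

1. 'bc' → match
2. 'bbc' → no match
3. 'babbbb' → no match
4. 'aaa' → no match
5 → no match
6. 'bcbbac' → no match
7 → no match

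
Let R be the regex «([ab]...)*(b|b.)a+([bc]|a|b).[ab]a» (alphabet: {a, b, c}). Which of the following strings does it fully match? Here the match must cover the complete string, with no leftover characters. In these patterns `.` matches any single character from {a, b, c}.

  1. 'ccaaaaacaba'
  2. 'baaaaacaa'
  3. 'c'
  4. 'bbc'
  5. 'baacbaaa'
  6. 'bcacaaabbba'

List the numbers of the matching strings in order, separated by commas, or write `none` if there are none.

1 → no match
2 → match
3 → no match — must end with 'a'
4 → no match — must end with 'a'
5 → no match
6 → no match

2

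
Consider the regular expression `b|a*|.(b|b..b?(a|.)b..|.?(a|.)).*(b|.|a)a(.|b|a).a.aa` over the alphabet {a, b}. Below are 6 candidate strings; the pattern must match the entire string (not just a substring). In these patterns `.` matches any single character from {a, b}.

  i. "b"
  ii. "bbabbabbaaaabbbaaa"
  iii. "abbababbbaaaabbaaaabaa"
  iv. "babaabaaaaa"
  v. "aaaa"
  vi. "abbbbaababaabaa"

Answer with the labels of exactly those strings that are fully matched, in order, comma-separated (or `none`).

i. "b" → match
ii → no match
iii → match
iv. "babaabaaaaa" → match
v. "aaaa" → match
vi → match

i, iii, iv, v, vi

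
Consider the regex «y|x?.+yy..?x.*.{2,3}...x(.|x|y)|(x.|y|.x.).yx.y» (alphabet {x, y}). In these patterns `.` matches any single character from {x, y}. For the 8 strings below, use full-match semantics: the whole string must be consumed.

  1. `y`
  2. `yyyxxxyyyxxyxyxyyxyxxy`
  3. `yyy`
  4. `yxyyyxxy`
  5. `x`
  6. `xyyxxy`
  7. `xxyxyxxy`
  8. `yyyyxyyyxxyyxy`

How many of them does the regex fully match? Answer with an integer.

1 → match
2 → match
3 → no match
4 → match
5 → no match
6 → no match
7 → match
8 → match
Total matched: 5

5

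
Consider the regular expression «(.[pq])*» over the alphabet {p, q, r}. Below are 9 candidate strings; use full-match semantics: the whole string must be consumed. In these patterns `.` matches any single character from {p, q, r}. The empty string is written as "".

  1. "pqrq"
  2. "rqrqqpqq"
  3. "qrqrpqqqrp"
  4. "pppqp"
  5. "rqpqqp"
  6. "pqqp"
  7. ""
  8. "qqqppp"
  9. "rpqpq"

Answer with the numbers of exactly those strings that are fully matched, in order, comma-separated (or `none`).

1 → match
2 → match
3 → no match
4 → no match
5 → match
6 → match
7 → match
8 → match
9 → no match

1, 2, 5, 6, 7, 8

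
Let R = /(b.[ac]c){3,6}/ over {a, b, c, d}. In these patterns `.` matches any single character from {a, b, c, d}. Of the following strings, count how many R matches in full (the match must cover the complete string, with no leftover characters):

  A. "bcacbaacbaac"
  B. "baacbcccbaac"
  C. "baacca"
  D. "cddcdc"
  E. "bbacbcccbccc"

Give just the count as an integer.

3

A. "bcacbaacbaac" → match
B. "baacbcccbaac" → match
C. "baacca" → no match — must end with "c"
D. "cddcdc" → no match — must start with "b"
E. "bbacbcccbccc" → match
Total matched: 3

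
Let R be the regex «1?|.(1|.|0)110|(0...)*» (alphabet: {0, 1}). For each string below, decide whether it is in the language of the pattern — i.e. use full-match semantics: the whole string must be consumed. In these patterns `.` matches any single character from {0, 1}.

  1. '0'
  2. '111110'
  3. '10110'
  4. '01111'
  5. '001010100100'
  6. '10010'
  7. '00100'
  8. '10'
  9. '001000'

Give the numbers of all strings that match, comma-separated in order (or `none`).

1 → no match
2 → no match
3 → match
4 → no match
5 → no match
6 → no match
7 → no match
8 → no match
9 → no match

3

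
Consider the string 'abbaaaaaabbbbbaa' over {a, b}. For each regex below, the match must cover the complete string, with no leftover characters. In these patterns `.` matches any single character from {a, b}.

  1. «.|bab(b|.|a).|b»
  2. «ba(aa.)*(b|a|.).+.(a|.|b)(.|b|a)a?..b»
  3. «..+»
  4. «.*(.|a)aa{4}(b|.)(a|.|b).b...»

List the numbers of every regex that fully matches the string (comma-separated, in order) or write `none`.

1 → no match
2 → no match — must start with 'ba'
3 → match
4 → match

3, 4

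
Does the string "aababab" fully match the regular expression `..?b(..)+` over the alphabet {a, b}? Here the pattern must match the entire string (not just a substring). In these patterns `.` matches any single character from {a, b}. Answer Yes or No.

Yes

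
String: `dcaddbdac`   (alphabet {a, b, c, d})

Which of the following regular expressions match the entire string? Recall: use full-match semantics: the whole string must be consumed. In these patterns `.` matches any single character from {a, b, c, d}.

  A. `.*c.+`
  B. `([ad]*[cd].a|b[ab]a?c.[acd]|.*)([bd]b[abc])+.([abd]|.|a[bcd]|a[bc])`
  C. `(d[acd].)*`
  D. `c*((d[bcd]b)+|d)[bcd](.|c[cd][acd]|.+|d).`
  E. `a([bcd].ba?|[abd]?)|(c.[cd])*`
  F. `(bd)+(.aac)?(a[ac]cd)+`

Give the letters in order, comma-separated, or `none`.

A → match
B → no match
C → match
D → match
E → no match
F → no match — must start with `bd`

A, C, D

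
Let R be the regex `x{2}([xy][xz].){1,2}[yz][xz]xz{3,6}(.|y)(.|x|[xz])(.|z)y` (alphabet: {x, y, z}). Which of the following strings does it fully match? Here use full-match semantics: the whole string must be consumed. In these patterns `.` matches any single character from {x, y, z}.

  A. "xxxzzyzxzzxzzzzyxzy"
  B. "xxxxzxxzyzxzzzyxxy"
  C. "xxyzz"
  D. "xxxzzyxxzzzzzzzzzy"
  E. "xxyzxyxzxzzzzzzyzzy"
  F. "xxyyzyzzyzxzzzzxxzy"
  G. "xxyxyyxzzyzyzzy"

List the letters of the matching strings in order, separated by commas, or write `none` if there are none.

A, B, D

A → match
B → match
C → no match — must end with "y"
D → match
E → no match
F → no match
G → no match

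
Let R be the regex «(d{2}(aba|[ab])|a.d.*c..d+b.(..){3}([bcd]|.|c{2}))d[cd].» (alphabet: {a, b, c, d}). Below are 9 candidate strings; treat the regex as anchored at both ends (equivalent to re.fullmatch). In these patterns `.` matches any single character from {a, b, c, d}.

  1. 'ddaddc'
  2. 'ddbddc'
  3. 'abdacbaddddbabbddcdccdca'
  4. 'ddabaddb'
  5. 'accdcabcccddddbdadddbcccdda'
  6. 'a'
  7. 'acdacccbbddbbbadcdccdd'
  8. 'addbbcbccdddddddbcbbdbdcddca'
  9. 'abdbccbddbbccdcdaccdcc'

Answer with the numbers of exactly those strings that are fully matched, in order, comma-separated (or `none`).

1 → match
2 → match
3 → match
4 → match
5 → no match
6 → no match
7 → no match
8 → match
9 → match

1, 2, 3, 4, 8, 9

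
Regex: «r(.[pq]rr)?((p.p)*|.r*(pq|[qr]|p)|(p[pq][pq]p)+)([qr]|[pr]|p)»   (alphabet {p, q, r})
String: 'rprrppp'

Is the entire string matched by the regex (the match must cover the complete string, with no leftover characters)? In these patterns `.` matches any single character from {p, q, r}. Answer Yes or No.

No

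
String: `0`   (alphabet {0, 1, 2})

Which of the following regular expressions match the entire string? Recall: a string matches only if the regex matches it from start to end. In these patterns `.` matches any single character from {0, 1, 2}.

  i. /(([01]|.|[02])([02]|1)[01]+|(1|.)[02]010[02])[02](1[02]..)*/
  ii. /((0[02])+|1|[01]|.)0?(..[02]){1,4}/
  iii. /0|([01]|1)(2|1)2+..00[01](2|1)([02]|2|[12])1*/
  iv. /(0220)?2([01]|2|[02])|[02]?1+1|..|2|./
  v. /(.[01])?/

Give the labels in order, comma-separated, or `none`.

i → no match
ii → no match
iii → match
iv → match
v → no match

iii, iv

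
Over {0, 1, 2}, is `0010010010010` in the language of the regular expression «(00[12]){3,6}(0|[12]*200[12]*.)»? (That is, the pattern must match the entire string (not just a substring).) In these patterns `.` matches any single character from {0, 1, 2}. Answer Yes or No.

Yes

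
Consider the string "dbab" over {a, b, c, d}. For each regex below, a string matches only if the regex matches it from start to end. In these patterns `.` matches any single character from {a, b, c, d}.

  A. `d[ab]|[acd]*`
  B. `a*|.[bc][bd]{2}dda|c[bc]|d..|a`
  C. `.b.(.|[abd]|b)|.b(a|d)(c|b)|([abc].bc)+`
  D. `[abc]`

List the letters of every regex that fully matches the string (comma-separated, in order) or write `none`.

C

A → no match
B → no match
C → match
D → no match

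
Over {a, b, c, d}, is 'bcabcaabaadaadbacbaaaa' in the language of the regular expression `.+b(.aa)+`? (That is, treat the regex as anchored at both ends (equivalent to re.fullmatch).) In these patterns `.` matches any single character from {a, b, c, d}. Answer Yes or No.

No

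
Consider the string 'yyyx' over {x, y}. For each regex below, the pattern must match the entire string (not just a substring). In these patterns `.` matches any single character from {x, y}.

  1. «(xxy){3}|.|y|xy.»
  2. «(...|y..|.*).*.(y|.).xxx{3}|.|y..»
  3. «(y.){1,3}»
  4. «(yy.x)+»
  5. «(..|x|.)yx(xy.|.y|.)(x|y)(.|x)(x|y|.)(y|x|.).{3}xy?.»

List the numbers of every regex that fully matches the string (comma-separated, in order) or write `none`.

1 → no match
2 → no match
3 → match
4 → match
5 → no match

3, 4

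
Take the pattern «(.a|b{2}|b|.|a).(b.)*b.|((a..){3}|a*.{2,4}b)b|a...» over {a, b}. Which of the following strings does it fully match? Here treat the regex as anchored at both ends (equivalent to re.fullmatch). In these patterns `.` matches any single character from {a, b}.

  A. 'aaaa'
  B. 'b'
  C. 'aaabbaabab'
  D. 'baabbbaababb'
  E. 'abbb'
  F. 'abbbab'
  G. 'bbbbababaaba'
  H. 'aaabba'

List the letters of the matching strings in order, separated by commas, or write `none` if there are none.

A, E

A. 'aaaa' → match
B. 'b' → no match
C. 'aaabbaabab' → no match
D. 'baabbbaababb' → no match
E. 'abbb' → match
F. 'abbbab' → no match
G. 'bbbbababaaba' → no match
H. 'aaabba' → no match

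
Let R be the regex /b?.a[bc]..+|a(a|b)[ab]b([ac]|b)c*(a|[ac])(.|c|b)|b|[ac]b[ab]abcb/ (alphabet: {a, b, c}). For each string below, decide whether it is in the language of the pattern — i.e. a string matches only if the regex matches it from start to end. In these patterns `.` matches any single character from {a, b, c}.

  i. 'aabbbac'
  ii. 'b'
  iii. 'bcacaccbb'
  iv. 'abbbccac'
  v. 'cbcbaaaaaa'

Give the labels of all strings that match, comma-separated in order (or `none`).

i, ii, iii, iv

i → match
ii → match
iii → match
iv → match
v → no match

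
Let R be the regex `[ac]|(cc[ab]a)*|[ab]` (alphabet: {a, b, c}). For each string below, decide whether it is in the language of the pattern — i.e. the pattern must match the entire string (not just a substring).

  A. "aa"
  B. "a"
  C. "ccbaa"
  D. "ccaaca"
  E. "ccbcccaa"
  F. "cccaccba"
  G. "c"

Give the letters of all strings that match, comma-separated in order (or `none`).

A → no match
B → match
C → no match
D → no match
E → no match
F → no match
G → match

B, G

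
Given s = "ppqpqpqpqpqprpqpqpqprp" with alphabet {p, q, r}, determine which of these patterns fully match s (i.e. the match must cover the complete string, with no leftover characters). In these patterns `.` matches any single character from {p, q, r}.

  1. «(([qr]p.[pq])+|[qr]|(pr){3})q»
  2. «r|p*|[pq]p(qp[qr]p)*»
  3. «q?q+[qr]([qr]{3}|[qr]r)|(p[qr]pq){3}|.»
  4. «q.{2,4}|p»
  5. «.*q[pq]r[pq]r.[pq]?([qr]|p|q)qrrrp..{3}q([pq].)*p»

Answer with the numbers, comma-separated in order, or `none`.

2

1 → no match — must end with "q"
2 → match
3 → no match
4 → no match
5 → no match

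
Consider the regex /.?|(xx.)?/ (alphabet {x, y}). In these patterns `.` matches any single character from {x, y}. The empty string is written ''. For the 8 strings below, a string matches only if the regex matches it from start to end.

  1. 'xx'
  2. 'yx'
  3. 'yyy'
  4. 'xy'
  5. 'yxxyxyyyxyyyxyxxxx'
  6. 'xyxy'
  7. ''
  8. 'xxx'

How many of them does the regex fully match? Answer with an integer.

2

1. 'xx' → no match
2. 'yx' → no match
3. 'yyy' → no match
4. 'xy' → no match
5 → no match
6. 'xyxy' → no match
7. '' → match
8. 'xxx' → match
Total matched: 2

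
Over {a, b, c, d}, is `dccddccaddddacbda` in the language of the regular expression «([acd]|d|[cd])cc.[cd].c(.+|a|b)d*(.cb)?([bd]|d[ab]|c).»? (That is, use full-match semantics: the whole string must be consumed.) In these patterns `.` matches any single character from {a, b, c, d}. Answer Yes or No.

Yes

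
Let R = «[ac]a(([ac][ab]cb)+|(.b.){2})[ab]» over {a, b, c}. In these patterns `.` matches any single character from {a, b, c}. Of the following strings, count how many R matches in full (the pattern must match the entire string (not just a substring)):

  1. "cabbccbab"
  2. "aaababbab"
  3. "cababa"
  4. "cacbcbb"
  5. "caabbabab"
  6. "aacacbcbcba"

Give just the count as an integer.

5

1 → match
2 → match
3 → no match
4 → match
5 → match
6 → match
Total matched: 5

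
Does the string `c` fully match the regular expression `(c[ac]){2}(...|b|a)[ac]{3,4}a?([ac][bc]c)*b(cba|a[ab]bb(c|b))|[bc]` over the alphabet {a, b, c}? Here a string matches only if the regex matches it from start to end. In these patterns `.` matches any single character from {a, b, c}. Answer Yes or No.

Yes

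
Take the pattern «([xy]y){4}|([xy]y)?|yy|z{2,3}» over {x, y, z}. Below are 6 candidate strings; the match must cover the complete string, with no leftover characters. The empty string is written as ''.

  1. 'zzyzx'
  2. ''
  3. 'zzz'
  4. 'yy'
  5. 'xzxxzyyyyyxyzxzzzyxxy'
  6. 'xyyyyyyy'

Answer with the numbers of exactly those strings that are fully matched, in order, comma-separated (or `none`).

1 → no match
2 → match
3 → match
4 → match
5 → no match
6 → match

2, 3, 4, 6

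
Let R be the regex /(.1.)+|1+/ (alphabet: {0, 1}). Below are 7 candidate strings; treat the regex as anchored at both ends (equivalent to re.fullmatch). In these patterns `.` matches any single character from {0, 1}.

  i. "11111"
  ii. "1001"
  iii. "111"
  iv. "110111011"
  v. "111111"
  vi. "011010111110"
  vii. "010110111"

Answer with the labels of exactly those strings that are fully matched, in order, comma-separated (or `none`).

i, iii, iv, v, vi, vii

i → match
ii → no match
iii → match
iv → match
v → match
vi → match
vii → match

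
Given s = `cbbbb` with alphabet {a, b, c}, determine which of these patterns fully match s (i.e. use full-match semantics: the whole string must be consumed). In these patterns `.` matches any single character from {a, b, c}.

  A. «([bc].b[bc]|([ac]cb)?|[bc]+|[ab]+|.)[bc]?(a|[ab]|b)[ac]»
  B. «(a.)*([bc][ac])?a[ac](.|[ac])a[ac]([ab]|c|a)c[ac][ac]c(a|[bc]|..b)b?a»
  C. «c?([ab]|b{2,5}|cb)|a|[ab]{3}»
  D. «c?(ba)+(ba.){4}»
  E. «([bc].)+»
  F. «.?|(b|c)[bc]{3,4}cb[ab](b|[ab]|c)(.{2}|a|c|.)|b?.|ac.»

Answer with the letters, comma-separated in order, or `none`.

C

A → no match
B → no match — must end with `a`
C → match
D → no match
E → no match
F → no match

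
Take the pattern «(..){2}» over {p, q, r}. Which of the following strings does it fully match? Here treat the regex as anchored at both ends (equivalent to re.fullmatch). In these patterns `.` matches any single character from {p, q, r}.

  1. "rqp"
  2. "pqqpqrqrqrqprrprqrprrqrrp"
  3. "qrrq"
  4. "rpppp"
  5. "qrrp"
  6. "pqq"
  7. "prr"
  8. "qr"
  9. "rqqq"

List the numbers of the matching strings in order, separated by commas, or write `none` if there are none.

1 → no match
2 → no match
3 → match
4 → no match
5 → match
6 → no match
7 → no match
8 → no match
9 → match

3, 5, 9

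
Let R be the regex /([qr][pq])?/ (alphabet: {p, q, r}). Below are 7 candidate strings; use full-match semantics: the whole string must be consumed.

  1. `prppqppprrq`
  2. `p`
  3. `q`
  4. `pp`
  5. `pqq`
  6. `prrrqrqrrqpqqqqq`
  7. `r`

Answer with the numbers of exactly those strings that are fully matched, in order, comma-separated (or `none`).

none

1. `prppqppprrq` → no match
2. `p` → no match
3. `q` → no match
4. `pp` → no match
5. `pqq` → no match
6 → no match
7. `r` → no match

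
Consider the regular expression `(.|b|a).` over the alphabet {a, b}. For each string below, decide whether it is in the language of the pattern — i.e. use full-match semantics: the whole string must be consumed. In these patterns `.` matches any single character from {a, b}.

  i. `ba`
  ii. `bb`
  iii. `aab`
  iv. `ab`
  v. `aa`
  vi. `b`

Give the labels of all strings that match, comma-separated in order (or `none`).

i → match
ii → match
iii → no match
iv → match
v → match
vi → no match

i, ii, iv, v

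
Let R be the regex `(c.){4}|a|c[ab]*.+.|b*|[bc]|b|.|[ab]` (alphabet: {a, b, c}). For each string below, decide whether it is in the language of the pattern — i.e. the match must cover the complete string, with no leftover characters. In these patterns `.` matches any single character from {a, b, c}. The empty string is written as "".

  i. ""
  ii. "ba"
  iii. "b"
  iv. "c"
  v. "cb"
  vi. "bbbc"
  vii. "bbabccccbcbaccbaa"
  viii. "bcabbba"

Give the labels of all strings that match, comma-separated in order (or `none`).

i, iii, iv

i. "" → match
ii. "ba" → no match
iii. "b" → match
iv. "c" → match
v. "cb" → no match
vi. "bbbc" → no match
vii → no match
viii. "bcabbba" → no match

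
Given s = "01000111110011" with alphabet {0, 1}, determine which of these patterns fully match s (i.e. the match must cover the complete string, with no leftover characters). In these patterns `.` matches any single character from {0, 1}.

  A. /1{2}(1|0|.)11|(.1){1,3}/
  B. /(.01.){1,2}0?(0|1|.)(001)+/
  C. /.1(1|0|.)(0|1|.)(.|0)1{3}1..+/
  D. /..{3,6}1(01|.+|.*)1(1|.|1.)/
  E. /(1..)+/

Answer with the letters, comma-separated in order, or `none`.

A → no match
B → no match — must end with "001"
C → match
D → match
E → no match — must start with "1"

C, D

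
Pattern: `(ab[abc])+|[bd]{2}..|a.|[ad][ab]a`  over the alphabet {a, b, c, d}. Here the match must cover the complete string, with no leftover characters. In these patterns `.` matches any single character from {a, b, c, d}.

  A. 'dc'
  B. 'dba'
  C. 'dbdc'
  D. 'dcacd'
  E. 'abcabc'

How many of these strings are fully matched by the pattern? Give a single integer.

3

A → no match
B → match
C → match
D → no match
E → match
Total matched: 3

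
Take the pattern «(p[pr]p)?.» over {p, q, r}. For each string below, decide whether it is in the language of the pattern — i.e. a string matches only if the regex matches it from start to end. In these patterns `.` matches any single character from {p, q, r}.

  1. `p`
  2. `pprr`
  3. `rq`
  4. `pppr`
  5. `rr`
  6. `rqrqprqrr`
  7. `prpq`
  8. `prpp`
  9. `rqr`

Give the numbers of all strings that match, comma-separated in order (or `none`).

1, 4, 7, 8

1. `p` → match
2. `pprr` → no match
3. `rq` → no match
4. `pppr` → match
5. `rr` → no match
6. `rqrqprqrr` → no match
7. `prpq` → match
8. `prpp` → match
9. `rqr` → no match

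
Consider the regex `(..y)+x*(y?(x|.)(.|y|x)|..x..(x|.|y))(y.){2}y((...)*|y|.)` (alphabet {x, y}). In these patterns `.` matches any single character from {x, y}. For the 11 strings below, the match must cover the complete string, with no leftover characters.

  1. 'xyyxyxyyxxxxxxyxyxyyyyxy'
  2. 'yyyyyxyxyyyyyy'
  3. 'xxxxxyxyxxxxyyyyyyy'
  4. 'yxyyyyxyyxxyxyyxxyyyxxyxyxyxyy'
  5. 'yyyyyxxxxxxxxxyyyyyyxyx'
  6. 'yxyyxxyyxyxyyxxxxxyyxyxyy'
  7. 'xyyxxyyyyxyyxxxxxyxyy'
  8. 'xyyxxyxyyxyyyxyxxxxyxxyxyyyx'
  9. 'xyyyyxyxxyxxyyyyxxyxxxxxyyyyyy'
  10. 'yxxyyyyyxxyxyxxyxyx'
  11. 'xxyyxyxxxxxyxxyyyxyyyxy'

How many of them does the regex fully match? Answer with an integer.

1 → no match
2 → match
3 → no match
4 → match
5 → no match
6 → no match
7 → no match
8 → match
9 → no match
10 → no match
11 → no match
Total matched: 3

3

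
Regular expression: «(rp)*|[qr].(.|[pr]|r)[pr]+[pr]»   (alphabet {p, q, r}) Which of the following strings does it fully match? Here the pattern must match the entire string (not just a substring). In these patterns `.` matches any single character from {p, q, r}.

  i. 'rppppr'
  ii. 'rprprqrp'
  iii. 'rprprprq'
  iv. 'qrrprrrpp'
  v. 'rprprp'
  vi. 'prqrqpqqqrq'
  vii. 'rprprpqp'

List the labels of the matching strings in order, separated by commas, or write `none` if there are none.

i → match
ii → no match
iii → no match
iv → match
v → match
vi → no match
vii → no match

i, iv, v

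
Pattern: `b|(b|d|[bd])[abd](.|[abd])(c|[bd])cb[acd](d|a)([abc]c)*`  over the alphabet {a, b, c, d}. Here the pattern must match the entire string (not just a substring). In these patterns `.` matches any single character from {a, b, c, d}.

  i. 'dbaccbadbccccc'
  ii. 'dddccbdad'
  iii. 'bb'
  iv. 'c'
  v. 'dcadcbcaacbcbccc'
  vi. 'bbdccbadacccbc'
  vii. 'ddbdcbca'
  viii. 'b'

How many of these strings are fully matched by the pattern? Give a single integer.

i → match
ii → no match
iii → no match
iv → no match
v → no match
vi → match
vii → match
viii → match
Total matched: 4

4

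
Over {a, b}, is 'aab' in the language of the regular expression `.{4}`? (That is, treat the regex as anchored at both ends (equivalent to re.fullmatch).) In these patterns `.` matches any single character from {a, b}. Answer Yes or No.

No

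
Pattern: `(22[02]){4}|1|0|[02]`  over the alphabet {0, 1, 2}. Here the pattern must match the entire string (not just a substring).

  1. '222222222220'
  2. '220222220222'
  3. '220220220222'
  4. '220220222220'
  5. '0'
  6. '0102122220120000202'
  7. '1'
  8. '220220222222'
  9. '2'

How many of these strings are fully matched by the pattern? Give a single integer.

1 → match
2 → match
3 → match
4 → match
5 → match
6 → no match
7 → match
8 → match
9 → match
Total matched: 8

8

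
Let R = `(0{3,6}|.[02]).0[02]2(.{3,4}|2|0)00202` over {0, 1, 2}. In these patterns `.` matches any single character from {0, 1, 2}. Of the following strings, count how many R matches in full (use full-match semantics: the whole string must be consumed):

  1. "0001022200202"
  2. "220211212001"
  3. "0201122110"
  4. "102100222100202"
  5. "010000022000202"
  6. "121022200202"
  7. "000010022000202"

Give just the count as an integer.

1 → match
2 → no match — must end with "00202"
3 → no match — must end with "00202"
4 → no match
5 → no match
6 → match
7 → no match
Total matched: 2

2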